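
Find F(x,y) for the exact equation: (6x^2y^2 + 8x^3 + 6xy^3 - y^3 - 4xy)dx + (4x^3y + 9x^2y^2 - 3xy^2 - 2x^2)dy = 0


Check exactness: ∂M/∂y = 12x^2y + 18xy^2 - 3y^2 - 4x and ∂N/∂x = 12x^2y + 18xy^2 - 3y^2 - 4x; equal, so the equation is exact.
Integrate M with respect to x (treating y as constant): ∫M dx = 2x^3y^2 + 2x^4 + 3x^2y^3 - xy^3 - 2x^2y + h(y).
Differentiate w.r.t. y and set equal to N: all terms match, so h'(y) = 0 and h is a constant absorbed into C.
General solution: 2x^3y^2 + 2x^4 + 3x^2y^3 - xy^3 - 2x^2y = C.


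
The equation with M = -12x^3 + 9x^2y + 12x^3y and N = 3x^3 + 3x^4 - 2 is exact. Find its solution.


Check exactness: ∂M/∂y = 9x^2 + 12x^3 and ∂N/∂x = 9x^2 + 12x^3; equal, so the equation is exact.
Integrate M with respect to x (treating y as constant): ∫M dx = -3x^4 + 3x^3y + 3x^4y + h(y).
Differentiate w.r.t. y and set equal to N: the x-dependent terms already match, leaving h'(y) = -2. Integrate: h(y) = -2y.
So F(x,y) = -3x^4 + 3x^3y + 3x^4y - 2y.
General solution: -3x^4 + 3x^3y + 3x^4y - 2y = C.


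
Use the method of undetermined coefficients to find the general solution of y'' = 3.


Characteristic polynomial (r - 0)² = 0; repeated root r = 0.
y_h = (C₁ + C₂x). Forcing matches the repeated root (resonance), so try y_p = Ax².
Substitute and solve for A: 2A = 3, so A = 3/2.
General solution: y = C₁ + C₂x + (3/2)x².


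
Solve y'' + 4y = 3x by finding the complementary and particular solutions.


Homogeneous: r² + 4 = 0 ⇒ r = ±2i, y_h = C₁cos(2x) + C₂sin(2x).
Polynomial forcing; try y_p = Ax + B. Then y_p'' + 4 y_p = 4(Ax + B) = 3x, so B = 0 and A = 3/4.
General solution: y = C₁cos(2x) + C₂sin(2x) + (3/4)x.


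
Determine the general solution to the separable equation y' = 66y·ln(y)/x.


Separate: dy/[y ln(y)] = 66 dx/x.
Substitute u = ln(y): du/u = 66 dx/x.
Integrate: ln|ln(y)| = 66ln|x| + C₀, hence ln(y) = C·x^66.


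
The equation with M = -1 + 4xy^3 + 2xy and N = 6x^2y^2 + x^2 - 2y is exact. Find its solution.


Check exactness: ∂M/∂y = 12xy^2 + 2x and ∂N/∂x = 12xy^2 + 2x; equal, so the equation is exact.
Integrate M with respect to x (treating y as constant): ∫M dx = -x + 2x^2y^3 + x^2y + h(y).
Differentiate w.r.t. y and set equal to N: the x-dependent terms already match, leaving h'(y) = -2y. Integrate: h(y) = -y^2.
So F(x,y) = -x + 2x^2y^3 + x^2y - y^2.
General solution: -x + 2x^2y^3 + x^2y - y^2 = C.


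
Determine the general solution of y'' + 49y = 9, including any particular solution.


Homogeneous part: r² + 49 = 0 ⇒ r = ±7i, so y_h = C₁cos(7x) + C₂sin(7x).
Try constant y_p = A; plug in: 49A = 9 ⇒ A = 9/49.
General solution: y = C₁cos(7x) + C₂sin(7x) + 9/49.


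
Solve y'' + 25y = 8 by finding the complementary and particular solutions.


Homogeneous part: r² + 25 = 0 ⇒ r = ±5i, so y_h = C₁cos(5x) + C₂sin(5x).
Try constant y_p = A; plug in: 25A = 8 ⇒ A = 8/25.
General solution: y = C₁cos(5x) + C₂sin(5x) + 8/25.


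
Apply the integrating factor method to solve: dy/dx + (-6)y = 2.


P(x) = -6 ⇒ μ = e^(-6x).
(μ y)' = 2e^(-6x) ⇒ μ y = -(1/3)e^(-6x) + C.
Divide by μ: y = -1/3 + Ce^(6x).


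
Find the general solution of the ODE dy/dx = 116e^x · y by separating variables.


Separate variables: dy/y = 116e^x dx.
Integrate: ln|y| = 116e^x + C₀.
Exponentiate: y = Ce^(116e^x).


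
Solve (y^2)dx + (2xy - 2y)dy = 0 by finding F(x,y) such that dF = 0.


Check exactness: ∂M/∂y = 2y and ∂N/∂x = 2y; equal, so the equation is exact.
Integrate M with respect to x (treating y as constant): ∫M dx = xy^2 + h(y).
Differentiate w.r.t. y and set equal to N: the x-dependent terms already match, leaving h'(y) = -2y. Integrate: h(y) = -y^2.
So F(x,y) = xy^2 - y^2.
General solution: xy^2 - y^2 = C.


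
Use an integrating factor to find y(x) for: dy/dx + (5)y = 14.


P(x) = 5, Q(x) = 14; integrating factor μ = e^(5x).
(μ y)' = 14e^(5x) ⇒ μ y = (14/5)e^(5x) + C.
Divide by μ: y = 14/5 + Ce^(-5x).


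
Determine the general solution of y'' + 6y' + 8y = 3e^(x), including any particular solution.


Characteristic roots of r² + 6r + 8 = 0 are -4, -2.
y_h = C₁e^(-4x) + C₂e^(-2x).
Forcing exponent 1 is not a characteristic root; try y_p = Ae^(x).
Substitute: A·(1 + (6)·1 + (8)) = A·15 = 3, so A = 1/5.
General solution: y = C₁e^(-4x) + C₂e^(-2x) + (1/5)e^(x).


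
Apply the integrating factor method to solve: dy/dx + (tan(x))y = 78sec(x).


P(x) = tan(x) ⇒ μ = e^(∫tan(x)dx) = sec(x).
(sec(x) y)' = 78sec²(x) ⇒ sec(x) y = 78tan(x) + C.
Multiply by cos(x): y = 78sin(x) + C·cos(x).


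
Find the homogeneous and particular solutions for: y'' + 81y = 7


Homogeneous part: r² + 81 = 0 ⇒ r = ±9i, so y_h = C₁cos(9x) + C₂sin(9x).
Try constant y_p = A; plug in: 81A = 7 ⇒ A = 7/81.
General solution: y = C₁cos(9x) + C₂sin(9x) + 7/81.


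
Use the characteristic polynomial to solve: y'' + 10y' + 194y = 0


Characteristic equation: r² + 10r + 194 = 0.
Discriminant is negative; roots r = -5 ± 13i (complex conjugate pair).
General solution uses e^(α x)(C₁ cos(β x) + C₂ sin(β x)): y = e^(-5x)(C₁cos(13x) + C₂sin(13x)).


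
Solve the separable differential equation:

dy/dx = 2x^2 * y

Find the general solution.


Separate variables: dy/y = 2x^2 dx.
Integrate: ln|y| = (2/3)x^3 + C₀.
Exponentiate: y = Ce^((2/3)x^3).


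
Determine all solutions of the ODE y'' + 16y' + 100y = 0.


Characteristic equation: r² + 16r + 100 = 0.
Discriminant is negative; roots r = -8 ± 6i (complex conjugate pair).
General solution uses e^(α x)(C₁ cos(β x) + C₂ sin(β x)): y = e^(-8x)(C₁cos(6x) + C₂sin(6x)).


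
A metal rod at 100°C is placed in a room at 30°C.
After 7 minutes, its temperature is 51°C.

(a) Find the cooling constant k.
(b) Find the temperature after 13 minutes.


Newton's law: T(t) = T_a + (T₀ - T_a)e^(-kt).
(a) Use T(7) = 51: (51 - 30)/(100 - 30) = e^(-k·7), so k = -ln(0.300)/7 ≈ 0.1720.
(b) Apply k to t = 13: T(13) = 30 + (70)e^(-2.236) ≈ 37.5°C.


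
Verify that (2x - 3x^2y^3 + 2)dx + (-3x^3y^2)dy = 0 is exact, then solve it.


Check exactness: ∂M/∂y = -9x^2y^2 and ∂N/∂x = -9x^2y^2; equal, so the equation is exact.
Integrate M with respect to x (treating y as constant): ∫M dx = x^2 - x^3y^3 + 2x + h(y).
Differentiate w.r.t. y and set equal to N: all terms match, so h'(y) = 0 and h is a constant absorbed into C.
General solution: x^2 - x^3y^3 + 2x = C.


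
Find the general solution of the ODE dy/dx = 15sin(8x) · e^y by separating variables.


Separate: e^(-y) dy = 15sin(8x) dx.
Integrate: -e^(-y) = -(15/8)cos(8x) + C₀.
Rearrange: e^(-y) = (15/8)cos(8x) + C.


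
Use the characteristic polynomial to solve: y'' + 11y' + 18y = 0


Characteristic equation: r² + 11r + 18 = 0.
Factor: (r + 9)(r + 2) = 0 ⇒ r = -9, -2 (distinct real).
General solution: y = C₁e^(-9x) + C₂e^(-2x).


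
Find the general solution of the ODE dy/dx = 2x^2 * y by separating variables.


Separate variables: dy/y = 2x^2 dx.
Integrate: ln|y| = (2/3)x^3 + C₀.
Exponentiate: y = Ce^((2/3)x^3).


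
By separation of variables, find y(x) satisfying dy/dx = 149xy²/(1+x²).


Separate: dy/y² = 149x/(1+x²) dx.
Integrate LHS: ∫ dy/y² = -1/y.
Integrate RHS via u = 1+x²: (149/2)ln(1+x²) + C.
Result: -1/y = (149/2)ln(1+x²) + C.


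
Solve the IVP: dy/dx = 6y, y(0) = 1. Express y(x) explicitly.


General solution of y' = 6y is y = Ce^(6x).
Apply y(0) = 1: C = 1.
Particular solution: y = e^(6x).


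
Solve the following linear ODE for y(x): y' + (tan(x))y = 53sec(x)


P(x) = tan(x) ⇒ μ = e^(∫tan(x)dx) = sec(x).
(sec(x) y)' = 53sec²(x) ⇒ sec(x) y = 53tan(x) + C.
Multiply by cos(x): y = 53sin(x) + C·cos(x).


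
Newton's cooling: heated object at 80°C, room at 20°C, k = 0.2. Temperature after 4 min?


Newton's law: dT/dt = -k(T - T_a) has solution T(t) = T_a + (T₀ - T_a)e^(-kt).
Plug in T_a = 20, T₀ = 80, k = 0.2, t = 4: T(4) = 20 + (60)e^(-0.80) ≈ 47.0°C.


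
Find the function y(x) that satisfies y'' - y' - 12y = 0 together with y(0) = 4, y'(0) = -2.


Characteristic roots of r² - r - 12 = 0 are 4, -3.
General solution y = c₁ e^(4x) + c₂ e^(-3x).
Apply y(0) = 4: c₁ + c₂ = 4. Apply y'(0) = -2: 4 c₁ - 3 c₂ = -2.
Solve: c₁ = 10/7, c₂ = 18/7.
Particular solution: y = (10/7)e^(4x) + (18/7)e^(-3x).


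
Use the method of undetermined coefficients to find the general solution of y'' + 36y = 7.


Homogeneous part: r² + 36 = 0 ⇒ r = ±6i, so y_h = C₁cos(6x) + C₂sin(6x).
Try constant y_p = A; plug in: 36A = 7 ⇒ A = 7/36.
General solution: y = C₁cos(6x) + C₂sin(6x) + 7/36.


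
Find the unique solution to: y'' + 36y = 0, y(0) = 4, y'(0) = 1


Characteristic roots of r² + 36 = 0 are ±6i, so y = C₁cos(6x) + C₂sin(6x).
Apply y(0) = 4: C₁ = 4. Differentiate and apply y'(0) = 1: 6·C₂ = 1, so C₂ = 1/6.
Particular solution: y = 4cos(6x) + (1/6)sin(6x).


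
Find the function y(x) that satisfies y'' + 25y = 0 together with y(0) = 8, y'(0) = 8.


Characteristic roots of r² + 25 = 0 are ±5i, so y = C₁cos(5x) + C₂sin(5x).
Apply y(0) = 8: C₁ = 8. Differentiate and apply y'(0) = 8: 5·C₂ = 8, so C₂ = 8/5.
Particular solution: y = 8cos(5x) + (8/5)sin(5x).


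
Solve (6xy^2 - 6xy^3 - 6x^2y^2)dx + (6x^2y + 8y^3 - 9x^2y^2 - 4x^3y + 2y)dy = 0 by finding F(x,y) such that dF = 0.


Check exactness: ∂M/∂y = 12xy - 18xy^2 - 12x^2y and ∂N/∂x = 12xy - 18xy^2 - 12x^2y; equal, so the equation is exact.
Integrate M with respect to x (treating y as constant): ∫M dx = 3x^2y^2 - 3x^2y^3 - 2x^3y^2 + h(y).
Differentiate w.r.t. y and set equal to N: the x-dependent terms already match, leaving h'(y) = 8y^3 + 2y. Integrate: h(y) = 2y^4 + y^2.
So F(x,y) = 3x^2y^2 + 2y^4 - 3x^2y^3 - 2x^3y^2 + y^2.
General solution: 3x^2y^2 + 2y^4 - 3x^2y^3 - 2x^3y^2 + y^2 = C.


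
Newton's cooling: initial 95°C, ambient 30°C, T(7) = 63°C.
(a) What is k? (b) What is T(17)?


Newton's law: T(t) = T_a + (T₀ - T_a)e^(-kt).
(a) Use T(7) = 63: (63 - 30)/(95 - 30) = e^(-k·7), so k = -ln(0.508)/7 ≈ 0.0968.
(b) Apply k to t = 17: T(17) = 30 + (65)e^(-1.646) ≈ 42.5°C.


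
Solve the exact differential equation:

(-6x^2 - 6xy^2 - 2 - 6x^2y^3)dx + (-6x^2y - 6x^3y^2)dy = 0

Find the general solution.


Check exactness: ∂M/∂y = -12xy - 18x^2y^2 and ∂N/∂x = -12xy - 18x^2y^2; equal, so the equation is exact.
Integrate M with respect to x (treating y as constant): ∫M dx = -2x^3 - 3x^2y^2 - 2x - 2x^3y^3 + h(y).
Differentiate w.r.t. y and set equal to N: all terms match, so h'(y) = 0 and h is a constant absorbed into C.
General solution: -2x^3 - 3x^2y^2 - 2x - 2x^3y^3 = C.


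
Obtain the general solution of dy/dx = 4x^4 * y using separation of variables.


Separate variables: dy/y = 4x^4 dx.
Integrate: ln|y| = (4/5)x^5 + C₀.
Exponentiate: y = Ce^((4/5)x^5).


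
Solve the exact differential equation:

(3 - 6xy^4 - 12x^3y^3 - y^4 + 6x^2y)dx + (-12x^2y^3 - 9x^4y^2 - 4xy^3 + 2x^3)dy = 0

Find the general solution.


Check exactness: ∂M/∂y = -24xy^3 - 36x^3y^2 - 4y^3 + 6x^2 and ∂N/∂x = -24xy^3 - 36x^3y^2 - 4y^3 + 6x^2; equal, so the equation is exact.
Integrate M with respect to x (treating y as constant): ∫M dx = 3x - 3x^2y^4 - 3x^4y^3 - xy^4 + 2x^3y + h(y).
Differentiate w.r.t. y and set equal to N: all terms match, so h'(y) = 0 and h is a constant absorbed into C.
General solution: 3x - 3x^2y^4 - 3x^4y^3 - xy^4 + 2x^3y = C.


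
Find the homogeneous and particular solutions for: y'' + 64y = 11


Homogeneous part: r² + 64 = 0 ⇒ r = ±8i, so y_h = C₁cos(8x) + C₂sin(8x).
Try constant y_p = A; plug in: 64A = 11 ⇒ A = 11/64.
General solution: y = C₁cos(8x) + C₂sin(8x) + 11/64.


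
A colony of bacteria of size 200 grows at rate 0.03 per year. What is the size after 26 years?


The ODE dP/dt = 0.03P has solution P(t) = P(0)e^(0.03t).
Substitute P(0) = 200 and t = 26: P(26) = 200 e^(0.78) ≈ 436.


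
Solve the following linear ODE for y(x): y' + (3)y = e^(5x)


P(x) = 3 ⇒ μ = e^(3x).
(μ y)' = e^(8x) ⇒ μ y = e^(8x)/8 + C.
Divide by μ: y = (1/8)e^(5x) + Ce^(-3x).


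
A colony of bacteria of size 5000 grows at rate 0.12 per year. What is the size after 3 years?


The ODE dP/dt = 0.12P has solution P(t) = P(0)e^(0.12t).
Substitute P(0) = 5000 and t = 3: P(3) = 5000 e^(0.36) ≈ 7167.


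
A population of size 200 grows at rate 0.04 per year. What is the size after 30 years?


The ODE dP/dt = 0.04P has solution P(t) = P(0)e^(0.04t).
Substitute P(0) = 200 and t = 30: P(30) = 200 e^(1.20) ≈ 664.


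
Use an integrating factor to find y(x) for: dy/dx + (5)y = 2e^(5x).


P(x) = 5 ⇒ μ = e^(5x).
(μ y)' = 2e^(10x) ⇒ μ y = (2/10)e^(10x) + C.
Divide by μ: y = (1/5)e^(5x) + Ce^(-5x).


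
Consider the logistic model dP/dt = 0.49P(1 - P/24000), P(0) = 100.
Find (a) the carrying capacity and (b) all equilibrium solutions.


Logistic ODE dP/dt = 0.49P(1 - P/24000) has equilibria where dP/dt = 0, i.e. P = 0 or P = 24000.
The coefficient (1 - P/K) = 0 when P = K, identifying K = 24000 as the carrying capacity.
(a) K = 24000; (b) equilibria P = 0 and P = 24000.


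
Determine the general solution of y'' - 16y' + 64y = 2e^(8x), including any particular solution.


Characteristic polynomial (r - 8)² = 0; repeated root r = 8.
y_h = (C₁ + C₂x)e^(8x). Forcing matches the repeated root (resonance), so try y_p = Ax² e^(8x).
Substitute and solve for A: 2A = 2, so A = 1.
General solution: y = (C₁ + C₂x + x²)e^(8x).


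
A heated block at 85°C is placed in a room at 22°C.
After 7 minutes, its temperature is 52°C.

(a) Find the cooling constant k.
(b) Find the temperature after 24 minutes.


Newton's law: T(t) = T_a + (T₀ - T_a)e^(-kt).
(a) Use T(7) = 52: (52 - 22)/(85 - 22) = e^(-k·7), so k = -ln(0.476)/7 ≈ 0.1060.
(b) Apply k to t = 24: T(24) = 22 + (63)e^(-2.544) ≈ 26.9°C.


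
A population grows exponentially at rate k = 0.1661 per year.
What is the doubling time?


Exponential growth: P(t) = P₀ e^(0.1661t). Set P(t)/P₀ = 2: e^(0.1661t) = 2.
Solve: t = ln(2)/0.1661 ≈ 4.17 years.


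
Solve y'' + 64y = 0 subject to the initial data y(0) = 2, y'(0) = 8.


Characteristic roots of r² + 64 = 0 are ±8i, so y = C₁cos(8x) + C₂sin(8x).
Apply y(0) = 2: C₁ = 2. Differentiate and apply y'(0) = 8: 8·C₂ = 8, so C₂ = 1.
Particular solution: y = 2cos(8x) + sin(8x).


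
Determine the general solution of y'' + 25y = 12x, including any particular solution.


Homogeneous: r² + 25 = 0 ⇒ r = ±5i, y_h = C₁cos(5x) + C₂sin(5x).
Polynomial forcing; try y_p = Ax + B. Then y_p'' + 25 y_p = 25(Ax + B) = 12x, so B = 0 and A = 12/25.
General solution: y = C₁cos(5x) + C₂sin(5x) + (12/25)x.


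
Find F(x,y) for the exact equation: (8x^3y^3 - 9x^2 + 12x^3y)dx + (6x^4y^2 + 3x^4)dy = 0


Check exactness: ∂M/∂y = 24x^3y^2 + 12x^3 and ∂N/∂x = 24x^3y^2 + 12x^3; equal, so the equation is exact.
Integrate M with respect to x (treating y as constant): ∫M dx = 2x^4y^3 - 3x^3 + 3x^4y + h(y).
Differentiate w.r.t. y and set equal to N: all terms match, so h'(y) = 0 and h is a constant absorbed into C.
General solution: 2x^4y^3 - 3x^3 + 3x^4y = C.


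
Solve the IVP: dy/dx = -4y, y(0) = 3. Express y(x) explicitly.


General solution of y' = -4y is y = Ce^(-4x).
Apply y(0) = 3: C = 3.
Particular solution: y = 3e^(-4x).


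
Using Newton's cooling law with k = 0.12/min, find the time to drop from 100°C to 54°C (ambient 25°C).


From T(t) = T_a + (T₀ - T_a)e^(-kt), set T(t) = 54:
(54 - 25) / (100 - 25) = e^(-0.12t), so t = -ln(0.387)/0.12 ≈ 7.9 minutes.


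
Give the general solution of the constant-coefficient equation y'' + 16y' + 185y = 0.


Characteristic equation: r² + 16r + 185 = 0.
Discriminant is negative; roots r = -8 ± 11i (complex conjugate pair).
General solution uses e^(α x)(C₁ cos(β x) + C₂ sin(β x)): y = e^(-8x)(C₁cos(11x) + C₂sin(11x)).


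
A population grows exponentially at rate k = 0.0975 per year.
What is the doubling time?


Exponential growth: P(t) = P₀ e^(0.0975t). Set P(t)/P₀ = 2: e^(0.0975t) = 2.
Solve: t = ln(2)/0.0975 ≈ 7.11 years.


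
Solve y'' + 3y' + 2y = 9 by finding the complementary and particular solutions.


Characteristic roots of r² + 3r + 2 = 0 are -1, -2.
y_h = C₁e^(-x) + C₂e^(-2x).
Constant forcing; try y_p = A. Then 2A = 9 ⇒ A = 9/2.
General solution: y = C₁e^(-x) + C₂e^(-2x) + 9/2.


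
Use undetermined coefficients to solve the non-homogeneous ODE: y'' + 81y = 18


Homogeneous part: r² + 81 = 0 ⇒ r = ±9i, so y_h = C₁cos(9x) + C₂sin(9x).
Try constant y_p = A; plug in: 81A = 18 ⇒ A = 2/9.
General solution: y = C₁cos(9x) + C₂sin(9x) + 2/9.


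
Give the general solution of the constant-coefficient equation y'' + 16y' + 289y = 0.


Characteristic equation: r² + 16r + 289 = 0.
Discriminant is negative; roots r = -8 ± 15i (complex conjugate pair).
General solution uses e^(α x)(C₁ cos(β x) + C₂ sin(β x)): y = e^(-8x)(C₁cos(15x) + C₂sin(15x)).


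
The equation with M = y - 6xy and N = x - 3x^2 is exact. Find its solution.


Check exactness: ∂M/∂y = 1 - 6x and ∂N/∂x = 1 - 6x; equal, so the equation is exact.
Integrate M with respect to x (treating y as constant): ∫M dx = xy - 3x^2y + h(y).
Differentiate w.r.t. y and set equal to N: all terms match, so h'(y) = 0 and h is a constant absorbed into C.
General solution: xy - 3x^2y = C.


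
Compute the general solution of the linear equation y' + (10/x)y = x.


P(x) = 10/x ⇒ μ = x^10.
(x^10 y)' = x^11 ⇒ x^10 y = x^12/(12) + C.
Solve for y: y = (1/12)x^2 + C/x^10.


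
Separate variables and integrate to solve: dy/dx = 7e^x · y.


Separate variables: dy/y = 7e^x dx.
Integrate: ln|y| = 7e^x + C₀.
Exponentiate: y = Ce^(7e^x).


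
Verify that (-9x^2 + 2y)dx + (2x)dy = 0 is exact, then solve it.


Check exactness: ∂M/∂y = 2 and ∂N/∂x = 2; equal, so the equation is exact.
Integrate M with respect to x (treating y as constant): ∫M dx = -3x^3 + 2xy + h(y).
Differentiate w.r.t. y and set equal to N: all terms match, so h'(y) = 0 and h is a constant absorbed into C.
General solution: -3x^3 + 2xy = C.


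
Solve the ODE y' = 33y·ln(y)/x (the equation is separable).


Separate: dy/[y ln(y)] = 33 dx/x.
Substitute u = ln(y): du/u = 33 dx/x.
Integrate: ln|ln(y)| = 33ln|x| + C₀, hence ln(y) = C·x^33.


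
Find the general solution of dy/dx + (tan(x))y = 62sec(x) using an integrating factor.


P(x) = tan(x) ⇒ μ = e^(∫tan(x)dx) = sec(x).
(sec(x) y)' = 62sec²(x) ⇒ sec(x) y = 62tan(x) + C.
Multiply by cos(x): y = 62sin(x) + C·cos(x).


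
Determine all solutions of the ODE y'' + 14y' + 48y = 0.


Characteristic equation: r² + 14r + 48 = 0.
Factor: (r + 8)(r + 6) = 0 ⇒ r = -8, -6 (distinct real).
General solution: y = C₁e^(-8x) + C₂e^(-6x).


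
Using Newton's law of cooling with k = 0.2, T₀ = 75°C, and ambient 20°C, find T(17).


Newton's law: dT/dt = -k(T - T_a) has solution T(t) = T_a + (T₀ - T_a)e^(-kt).
Plug in T_a = 20, T₀ = 75, k = 0.2, t = 17: T(17) = 20 + (55)e^(-3.40) ≈ 21.8°C.


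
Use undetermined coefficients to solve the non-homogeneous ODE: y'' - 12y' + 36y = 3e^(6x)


Characteristic polynomial (r - 6)² = 0; repeated root r = 6.
y_h = (C₁ + C₂x)e^(6x). Forcing matches the repeated root (resonance), so try y_p = Ax² e^(6x).
Substitute and solve for A: 2A = 3, so A = 3/2.
General solution: y = (C₁ + C₂x + (3/2)x²)e^(6x).


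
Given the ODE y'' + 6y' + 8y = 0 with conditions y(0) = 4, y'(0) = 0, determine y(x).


Characteristic roots of r² + 6r + 8 = 0 are -4, -2.
General solution y = c₁ e^(-4x) + c₂ e^(-2x).
Apply y(0) = 4: c₁ + c₂ = 4. Apply y'(0) = 0: -4 c₁ - 2 c₂ = 0.
Solve: c₁ = -4, c₂ = 8.
Particular solution: y = -4e^(-4x) + 8e^(-2x).


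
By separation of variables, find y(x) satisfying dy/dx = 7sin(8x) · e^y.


Separate: e^(-y) dy = 7sin(8x) dx.
Integrate: -e^(-y) = -(7/8)cos(8x) + C₀.
Rearrange: e^(-y) = (7/8)cos(8x) + C.


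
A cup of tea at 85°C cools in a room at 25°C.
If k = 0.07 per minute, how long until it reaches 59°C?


From T(t) = T_a + (T₀ - T_a)e^(-kt), set T(t) = 59:
(59 - 25) / (85 - 25) = e^(-0.07t), so t = -ln(0.567)/0.07 ≈ 8.1 minutes.


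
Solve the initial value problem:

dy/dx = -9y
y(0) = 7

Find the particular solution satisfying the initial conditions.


General solution of y' = -9y is y = Ce^(-9x).
Apply y(0) = 7: C = 7.
Particular solution: y = 7e^(-9x).


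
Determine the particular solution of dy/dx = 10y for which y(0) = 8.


General solution of y' = 10y is y = Ce^(10x).
Apply y(0) = 8: C = 8.
Particular solution: y = 8e^(10x).


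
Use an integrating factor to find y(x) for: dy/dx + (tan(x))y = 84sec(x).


P(x) = tan(x) ⇒ μ = e^(∫tan(x)dx) = sec(x).
(sec(x) y)' = 84sec²(x) ⇒ sec(x) y = 84tan(x) + C.
Multiply by cos(x): y = 84sin(x) + C·cos(x).


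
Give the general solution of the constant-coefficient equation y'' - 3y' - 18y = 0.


Characteristic equation: r² - 3r - 18 = 0.
Factor: (r - 6)(r + 3) = 0 ⇒ r = 6, -3 (distinct real).
General solution: y = C₁e^(6x) + C₂e^(-3x).


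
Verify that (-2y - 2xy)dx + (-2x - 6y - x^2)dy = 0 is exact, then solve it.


Check exactness: ∂M/∂y = -2 - 2x and ∂N/∂x = -2 - 2x; equal, so the equation is exact.
Integrate M with respect to x (treating y as constant): ∫M dx = -2xy - x^2y + h(y).
Differentiate w.r.t. y and set equal to N: the x-dependent terms already match, leaving h'(y) = -6y. Integrate: h(y) = -3y^2.
So F(x,y) = -2xy - 3y^2 - x^2y.
General solution: -2xy - 3y^2 - x^2y = C.


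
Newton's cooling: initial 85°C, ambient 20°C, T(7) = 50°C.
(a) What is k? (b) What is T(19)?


Newton's law: T(t) = T_a + (T₀ - T_a)e^(-kt).
(a) Use T(7) = 50: (50 - 20)/(85 - 20) = e^(-k·7), so k = -ln(0.462)/7 ≈ 0.1105.
(b) Apply k to t = 19: T(19) = 20 + (65)e^(-2.099) ≈ 28.0°C.


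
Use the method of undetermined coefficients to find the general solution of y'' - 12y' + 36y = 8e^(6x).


Characteristic polynomial (r - 6)² = 0; repeated root r = 6.
y_h = (C₁ + C₂x)e^(6x). Forcing matches the repeated root (resonance), so try y_p = Ax² e^(6x).
Substitute and solve for A: 2A = 8, so A = 4.
General solution: y = (C₁ + C₂x + 4x²)e^(6x).


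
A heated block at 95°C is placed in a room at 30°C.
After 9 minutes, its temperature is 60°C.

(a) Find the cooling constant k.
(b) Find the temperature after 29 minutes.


Newton's law: T(t) = T_a + (T₀ - T_a)e^(-kt).
(a) Use T(9) = 60: (60 - 30)/(95 - 30) = e^(-k·9), so k = -ln(0.462)/9 ≈ 0.0859.
(b) Apply k to t = 29: T(29) = 30 + (65)e^(-2.491) ≈ 35.4°C.


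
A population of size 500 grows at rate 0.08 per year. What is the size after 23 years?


The ODE dP/dt = 0.08P has solution P(t) = P(0)e^(0.08t).
Substitute P(0) = 500 and t = 23: P(23) = 500 e^(1.84) ≈ 3148.


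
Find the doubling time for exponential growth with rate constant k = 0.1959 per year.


Exponential growth: P(t) = P₀ e^(0.1959t). Set P(t)/P₀ = 2: e^(0.1959t) = 2.
Solve: t = ln(2)/0.1959 ≈ 3.54 years.


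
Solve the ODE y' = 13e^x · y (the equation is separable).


Separate variables: dy/y = 13e^x dx.
Integrate: ln|y| = 13e^x + C₀.
Exponentiate: y = Ce^(13e^x).


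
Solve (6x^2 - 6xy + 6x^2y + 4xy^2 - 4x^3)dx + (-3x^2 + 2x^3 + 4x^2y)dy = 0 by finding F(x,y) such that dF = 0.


Check exactness: ∂M/∂y = -6x + 6x^2 + 8xy and ∂N/∂x = -6x + 6x^2 + 8xy; equal, so the equation is exact.
Integrate M with respect to x (treating y as constant): ∫M dx = 2x^3 - 3x^2y + 2x^3y + 2x^2y^2 - x^4 + h(y).
Differentiate w.r.t. y and set equal to N: all terms match, so h'(y) = 0 and h is a constant absorbed into C.
General solution: 2x^3 - 3x^2y + 2x^3y + 2x^2y^2 - x^4 = C.


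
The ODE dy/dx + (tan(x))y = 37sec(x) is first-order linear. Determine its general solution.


P(x) = tan(x) ⇒ μ = e^(∫tan(x)dx) = sec(x).
(sec(x) y)' = 37sec²(x) ⇒ sec(x) y = 37tan(x) + C.
Multiply by cos(x): y = 37sin(x) + C·cos(x).


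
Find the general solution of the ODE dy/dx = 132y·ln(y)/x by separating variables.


Separate: dy/[y ln(y)] = 132 dx/x.
Substitute u = ln(y): du/u = 132 dx/x.
Integrate: ln|ln(y)| = 132ln|x| + C₀, hence ln(y) = C·x^132.


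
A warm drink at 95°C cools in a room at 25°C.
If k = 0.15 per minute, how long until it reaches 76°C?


From T(t) = T_a + (T₀ - T_a)e^(-kt), set T(t) = 76:
(76 - 25) / (95 - 25) = e^(-0.15t), so t = -ln(0.729)/0.15 ≈ 2.1 minutes.


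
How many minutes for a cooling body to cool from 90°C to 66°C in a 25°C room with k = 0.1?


From T(t) = T_a + (T₀ - T_a)e^(-kt), set T(t) = 66:
(66 - 25) / (90 - 25) = e^(-0.1t), so t = -ln(0.631)/0.1 ≈ 4.6 minutes.


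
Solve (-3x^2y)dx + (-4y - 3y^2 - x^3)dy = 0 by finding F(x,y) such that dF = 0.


Check exactness: ∂M/∂y = -3x^2 and ∂N/∂x = -3x^2; equal, so the equation is exact.
Integrate M with respect to x (treating y as constant): ∫M dx = -x^3y + h(y).
Differentiate w.r.t. y and set equal to N: the x-dependent terms already match, leaving h'(y) = -4y - 3y^2. Integrate: h(y) = -2y^2 - y^3.
So F(x,y) = -2y^2 - y^3 - x^3y.
General solution: -2y^2 - y^3 - x^3y = C.


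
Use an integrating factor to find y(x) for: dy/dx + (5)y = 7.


P(x) = 5, Q(x) = 7; integrating factor μ = e^(5x).
(μ y)' = 7e^(5x) ⇒ μ y = (7/5)e^(5x) + C.
Divide by μ: y = 7/5 + Ce^(-5x).


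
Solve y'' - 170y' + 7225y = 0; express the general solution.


Characteristic equation: r² - 170r + 7225 = 0, i.e. (r - 85)² = 0.
Repeated root r = 85; include an x factor for the second linearly independent solution.
General solution: y = (C₁ + C₂x)e^(85x).


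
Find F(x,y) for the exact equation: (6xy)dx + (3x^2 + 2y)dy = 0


Check exactness: ∂M/∂y = 6x and ∂N/∂x = 6x; equal, so the equation is exact.
Integrate M with respect to x (treating y as constant): ∫M dx = 3x^2y + h(y).
Differentiate w.r.t. y and set equal to N: the x-dependent terms already match, leaving h'(y) = 2y. Integrate: h(y) = y^2.
So F(x,y) = 3x^2y + y^2.
General solution: 3x^2y + y^2 = C.


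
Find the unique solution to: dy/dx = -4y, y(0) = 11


General solution of y' = -4y is y = Ce^(-4x).
Apply y(0) = 11: C = 11.
Particular solution: y = 11e^(-4x).


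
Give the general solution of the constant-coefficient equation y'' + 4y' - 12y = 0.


Characteristic equation: r² + 4r - 12 = 0.
Factor: (r - 2)(r + 6) = 0 ⇒ r = 2, -6 (distinct real).
General solution: y = C₁e^(2x) + C₂e^(-6x).


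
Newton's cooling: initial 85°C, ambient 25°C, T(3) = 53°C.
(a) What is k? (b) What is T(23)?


Newton's law: T(t) = T_a + (T₀ - T_a)e^(-kt).
(a) Use T(3) = 53: (53 - 25)/(85 - 25) = e^(-k·3), so k = -ln(0.467)/3 ≈ 0.2540.
(b) Apply k to t = 23: T(23) = 25 + (60)e^(-5.843) ≈ 25.2°C.


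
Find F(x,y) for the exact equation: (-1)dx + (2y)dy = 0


Check exactness: ∂M/∂y = 0 and ∂N/∂x = 0; equal, so the equation is exact.
Integrate M with respect to x (treating y as constant): ∫M dx = -x + h(y).
Differentiate w.r.t. y and set equal to N: the x-dependent terms already match, leaving h'(y) = 2y. Integrate: h(y) = y^2.
So F(x,y) = y^2 - x.
General solution: y^2 - x = C.


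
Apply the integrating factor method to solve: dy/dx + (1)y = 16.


P(x) = 1, Q(x) = 16; integrating factor μ = e^(x).
(μ y)' = 16e^(x) ⇒ μ y = 16e^(x) + C.
Divide by μ: y = 16 + Ce^(-x).


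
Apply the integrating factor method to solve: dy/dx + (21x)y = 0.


P(x) = 21x ⇒ μ = e^((21/2)x²).
Q(x) = 0 so μ y is constant: y = Ce^(-(21/2)x²).


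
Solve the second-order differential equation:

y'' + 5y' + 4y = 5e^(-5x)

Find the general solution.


Characteristic roots of r² + 5r + 4 = 0 are -4, -1.
y_h = C₁e^(-4x) + C₂e^(-x).
Forcing exponent -5 is not a characteristic root; try y_p = Ae^(-5x).
Substitute: A·(25 + (5)·-5 + (4)) = A·4 = 5, so A = 5/4.
General solution: y = C₁e^(-4x) + C₂e^(-x) + (5/4)e^(-5x).


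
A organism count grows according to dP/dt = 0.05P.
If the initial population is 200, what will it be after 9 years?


The ODE dP/dt = 0.05P has solution P(t) = P(0)e^(0.05t).
Substitute P(0) = 200 and t = 9: P(9) = 200 e^(0.45) ≈ 314.


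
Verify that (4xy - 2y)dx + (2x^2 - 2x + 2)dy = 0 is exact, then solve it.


Check exactness: ∂M/∂y = 4x - 2 and ∂N/∂x = 4x - 2; equal, so the equation is exact.
Integrate M with respect to x (treating y as constant): ∫M dx = 2x^2y - 2xy + h(y).
Differentiate w.r.t. y and set equal to N: the x-dependent terms already match, leaving h'(y) = 2. Integrate: h(y) = 2y.
So F(x,y) = 2x^2y - 2xy + 2y.
General solution: 2x^2y - 2xy + 2y = C.


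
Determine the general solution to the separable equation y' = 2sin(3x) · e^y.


Separate: e^(-y) dy = 2sin(3x) dx.
Integrate: -e^(-y) = -(2/3)cos(3x) + C₀.
Rearrange: e^(-y) = (2/3)cos(3x) + C.


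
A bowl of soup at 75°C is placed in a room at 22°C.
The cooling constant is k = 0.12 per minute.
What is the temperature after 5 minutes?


Newton's law: dT/dt = -k(T - T_a) has solution T(t) = T_a + (T₀ - T_a)e^(-kt).
Plug in T_a = 22, T₀ = 75, k = 0.12, t = 5: T(5) = 22 + (53)e^(-0.60) ≈ 51.1°C.


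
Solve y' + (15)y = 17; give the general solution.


P(x) = 15, Q(x) = 17; integrating factor μ = e^(15x).
(μ y)' = 17e^(15x) ⇒ μ y = (17/15)e^(15x) + C.
Divide by μ: y = 17/15 + Ce^(-15x).


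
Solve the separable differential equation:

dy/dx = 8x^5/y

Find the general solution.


Separate variables: y dy = 8x^5 dx.
Integrate both sides: y²/2 = (4/3)x^6 + C₀.
Multiply by 2: y² = (8/3)x^6 + C.


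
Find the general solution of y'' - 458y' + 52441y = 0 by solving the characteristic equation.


Characteristic equation: r² - 458r + 52441 = 0, i.e. (r - 229)² = 0.
Repeated root r = 229; include an x factor for the second linearly independent solution.
General solution: y = (C₁ + C₂x)e^(229x).


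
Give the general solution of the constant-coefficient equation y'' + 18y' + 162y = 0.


Characteristic equation: r² + 18r + 162 = 0.
Discriminant is negative; roots r = -9 ± 9i (complex conjugate pair).
General solution uses e^(α x)(C₁ cos(β x) + C₂ sin(β x)): y = e^(-9x)(C₁cos(9x) + C₂sin(9x)).


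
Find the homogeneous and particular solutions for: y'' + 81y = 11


Homogeneous part: r² + 81 = 0 ⇒ r = ±9i, so y_h = C₁cos(9x) + C₂sin(9x).
Try constant y_p = A; plug in: 81A = 11 ⇒ A = 11/81.
General solution: y = C₁cos(9x) + C₂sin(9x) + 11/81.


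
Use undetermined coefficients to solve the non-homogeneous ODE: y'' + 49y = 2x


Homogeneous: r² + 49 = 0 ⇒ r = ±7i, y_h = C₁cos(7x) + C₂sin(7x).
Polynomial forcing; try y_p = Ax + B. Then y_p'' + 49 y_p = 49(Ax + B) = 2x, so B = 0 and A = 2/49.
General solution: y = C₁cos(7x) + C₂sin(7x) + (2/49)x.


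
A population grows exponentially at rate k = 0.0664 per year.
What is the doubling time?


Exponential growth: P(t) = P₀ e^(0.0664t). Set P(t)/P₀ = 2: e^(0.0664t) = 2.
Solve: t = ln(2)/0.0664 ≈ 10.44 years.


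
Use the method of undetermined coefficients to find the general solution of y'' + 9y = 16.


Homogeneous part: r² + 9 = 0 ⇒ r = ±3i, so y_h = C₁cos(3x) + C₂sin(3x).
Try constant y_p = A; plug in: 9A = 16 ⇒ A = 16/9.
General solution: y = C₁cos(3x) + C₂sin(3x) + 16/9.


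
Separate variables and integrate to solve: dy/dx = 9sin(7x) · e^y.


Separate: e^(-y) dy = 9sin(7x) dx.
Integrate: -e^(-y) = -(9/7)cos(7x) + C₀.
Rearrange: e^(-y) = (9/7)cos(7x) + C.


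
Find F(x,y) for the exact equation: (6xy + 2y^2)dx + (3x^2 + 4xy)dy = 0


Check exactness: ∂M/∂y = 6x + 4y and ∂N/∂x = 6x + 4y; equal, so the equation is exact.
Integrate M with respect to x (treating y as constant): ∫M dx = 3x^2y + 2xy^2 + h(y).
Differentiate w.r.t. y and set equal to N: all terms match, so h'(y) = 0 and h is a constant absorbed into C.
General solution: 3x^2y + 2xy^2 = C.


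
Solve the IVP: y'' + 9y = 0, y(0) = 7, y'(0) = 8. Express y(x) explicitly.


Characteristic roots of r² + 9 = 0 are ±3i, so y = C₁cos(3x) + C₂sin(3x).
Apply y(0) = 7: C₁ = 7. Differentiate and apply y'(0) = 8: 3·C₂ = 8, so C₂ = 8/3.
Particular solution: y = 7cos(3x) + (8/3)sin(3x).


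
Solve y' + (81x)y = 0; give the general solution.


P(x) = 81x ⇒ μ = e^((81/2)x²).
Q(x) = 0 so μ y is constant: y = Ce^(-(81/2)x²).


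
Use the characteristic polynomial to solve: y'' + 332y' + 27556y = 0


Characteristic equation: r² + 332r + 27556 = 0, i.e. (r + 166)² = 0.
Repeated root r = -166; include an x factor for the second linearly independent solution.
General solution: y = (C₁ + C₂x)e^(-166x).


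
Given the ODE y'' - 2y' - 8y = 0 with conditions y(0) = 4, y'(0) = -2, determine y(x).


Characteristic roots of r² - 2r - 8 = 0 are -2, 4.
General solution y = c₁ e^(-2x) + c₂ e^(4x).
Apply y(0) = 4: c₁ + c₂ = 4. Apply y'(0) = -2: -2 c₁ + 4 c₂ = -2.
Solve: c₁ = 3, c₂ = 1.
Particular solution: y = 3e^(-2x) + e^(4x).


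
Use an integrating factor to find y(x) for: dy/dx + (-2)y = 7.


P(x) = -2 ⇒ μ = e^(-2x).
(μ y)' = 7e^(-2x) ⇒ μ y = -(7/2)e^(-2x) + C.
Divide by μ: y = -7/2 + Ce^(2x).


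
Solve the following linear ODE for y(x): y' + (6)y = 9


P(x) = 6, Q(x) = 9; integrating factor μ = e^(6x).
(μ y)' = 9e^(6x) ⇒ μ y = (3/2)e^(6x) + C.
Divide by μ: y = 3/2 + Ce^(-6x).


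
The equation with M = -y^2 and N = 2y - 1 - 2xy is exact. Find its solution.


Check exactness: ∂M/∂y = -2y and ∂N/∂x = -2y; equal, so the equation is exact.
Integrate M with respect to x (treating y as constant): ∫M dx = -xy^2 + h(y).
Differentiate w.r.t. y and set equal to N: the x-dependent terms already match, leaving h'(y) = 2y - 1. Integrate: h(y) = y^2 - y.
So F(x,y) = y^2 - y - xy^2.
General solution: y^2 - y - xy^2 = C.


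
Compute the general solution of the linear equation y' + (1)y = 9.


P(x) = 1, Q(x) = 9; integrating factor μ = e^(x).
(μ y)' = 9e^(x) ⇒ μ y = 9e^(x) + C.
Divide by μ: y = 9 + Ce^(-x).


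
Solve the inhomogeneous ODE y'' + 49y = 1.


Homogeneous part: r² + 49 = 0 ⇒ r = ±7i, so y_h = C₁cos(7x) + C₂sin(7x).
Try constant y_p = A; plug in: 49A = 1 ⇒ A = 1/49.
General solution: y = C₁cos(7x) + C₂sin(7x) + 1/49.


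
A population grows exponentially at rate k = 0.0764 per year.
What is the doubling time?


Exponential growth: P(t) = P₀ e^(0.0764t). Set P(t)/P₀ = 2: e^(0.0764t) = 2.
Solve: t = ln(2)/0.0764 ≈ 9.07 years.


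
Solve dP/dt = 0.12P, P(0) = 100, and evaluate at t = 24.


The ODE dP/dt = 0.12P has solution P(t) = P(0)e^(0.12t).
Substitute P(0) = 100 and t = 24: P(24) = 100 e^(2.88) ≈ 1781.


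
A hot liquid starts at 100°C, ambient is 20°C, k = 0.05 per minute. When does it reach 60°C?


From T(t) = T_a + (T₀ - T_a)e^(-kt), set T(t) = 60:
(60 - 20) / (100 - 20) = e^(-0.05t), so t = -ln(0.500)/0.05 ≈ 13.9 minutes.


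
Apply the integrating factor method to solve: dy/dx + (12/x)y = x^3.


P(x) = 12/x ⇒ μ = x^12.
(x^12 y)' = x^15 ⇒ x^12 y = x^16/(16) + C.
Solve for y: y = (1/16)x^4 + C/x^12.


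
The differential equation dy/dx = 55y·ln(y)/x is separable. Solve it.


Separate: dy/[y ln(y)] = 55 dx/x.
Substitute u = ln(y): du/u = 55 dx/x.
Integrate: ln|ln(y)| = 55ln|x| + C₀, hence ln(y) = C·x^55.


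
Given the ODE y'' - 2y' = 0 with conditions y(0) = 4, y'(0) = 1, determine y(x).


Characteristic roots of r² - 2r = 0 are 2, 0.
General solution y = c₁ e^(2x) + c₂.
Apply y(0) = 4: c₁ + c₂ = 4. Apply y'(0) = 1: 2 c₁ + 0 c₂ = 1.
Solve: c₁ = 1/2, c₂ = 7/2.
Particular solution: y = (1/2)e^(2x) + 7/2.


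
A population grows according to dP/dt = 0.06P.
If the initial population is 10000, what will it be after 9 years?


The ODE dP/dt = 0.06P has solution P(t) = P(0)e^(0.06t).
Substitute P(0) = 10000 and t = 9: P(9) = 10000 e^(0.54) ≈ 17160.


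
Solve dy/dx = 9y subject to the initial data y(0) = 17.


General solution of y' = 9y is y = Ce^(9x).
Apply y(0) = 17: C = 17.
Particular solution: y = 17e^(9x).


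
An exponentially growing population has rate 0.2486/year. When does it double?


Exponential growth: P(t) = P₀ e^(0.2486t). Set P(t)/P₀ = 2: e^(0.2486t) = 2.
Solve: t = ln(2)/0.2486 ≈ 2.79 years.


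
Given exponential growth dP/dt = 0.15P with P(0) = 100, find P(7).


The ODE dP/dt = 0.15P has solution P(t) = P(0)e^(0.15t).
Substitute P(0) = 100 and t = 7: P(7) = 100 e^(1.05) ≈ 286.


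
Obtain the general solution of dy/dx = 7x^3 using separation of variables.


Integrate both sides with respect to x: y = ∫ 7x^3 dx = (7/4)x^4 + C.


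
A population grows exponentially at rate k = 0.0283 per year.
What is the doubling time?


Exponential growth: P(t) = P₀ e^(0.0283t). Set P(t)/P₀ = 2: e^(0.0283t) = 2.
Solve: t = ln(2)/0.0283 ≈ 24.49 years.


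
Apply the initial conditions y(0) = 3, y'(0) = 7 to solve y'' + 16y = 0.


Characteristic roots of r² + 16 = 0 are ±4i, so y = C₁cos(4x) + C₂sin(4x).
Apply y(0) = 3: C₁ = 3. Differentiate and apply y'(0) = 7: 4·C₂ = 7, so C₂ = 7/4.
Particular solution: y = 3cos(4x) + (7/4)sin(4x).


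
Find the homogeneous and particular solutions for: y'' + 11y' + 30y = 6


Characteristic roots of r² + 11r + 30 = 0 are -5, -6.
y_h = C₁e^(-5x) + C₂e^(-6x).
Constant forcing; try y_p = A. Then 30A = 6 ⇒ A = 1/5.
General solution: y = C₁e^(-5x) + C₂e^(-6x) + 1/5.


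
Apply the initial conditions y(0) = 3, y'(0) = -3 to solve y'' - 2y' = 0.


Characteristic roots of r² - 2r = 0 are 0, 2.
General solution y = c₁ + c₂ e^(2x).
Apply y(0) = 3: c₁ + c₂ = 3. Apply y'(0) = -3: 0 c₁ + 2 c₂ = -3.
Solve: c₁ = 9/2, c₂ = -3/2.
Particular solution: y = 9/2 - (3/2)e^(2x).


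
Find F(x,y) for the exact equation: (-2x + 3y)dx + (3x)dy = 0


Check exactness: ∂M/∂y = 3 and ∂N/∂x = 3; equal, so the equation is exact.
Integrate M with respect to x (treating y as constant): ∫M dx = -x^2 + 3xy + h(y).
Differentiate w.r.t. y and set equal to N: all terms match, so h'(y) = 0 and h is a constant absorbed into C.
General solution: -x^2 + 3xy = C.


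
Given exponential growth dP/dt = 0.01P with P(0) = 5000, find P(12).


The ODE dP/dt = 0.01P has solution P(t) = P(0)e^(0.01t).
Substitute P(0) = 5000 and t = 12: P(12) = 5000 e^(0.12) ≈ 5637.


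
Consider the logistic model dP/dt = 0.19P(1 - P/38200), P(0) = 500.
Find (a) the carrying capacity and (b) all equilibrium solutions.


Logistic ODE dP/dt = 0.19P(1 - P/38200) has equilibria where dP/dt = 0, i.e. P = 0 or P = 38200.
The coefficient (1 - P/K) = 0 when P = K, identifying K = 38200 as the carrying capacity.
(a) K = 38200; (b) equilibria P = 0 and P = 38200.


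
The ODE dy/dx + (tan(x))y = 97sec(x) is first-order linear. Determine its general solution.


P(x) = tan(x) ⇒ μ = e^(∫tan(x)dx) = sec(x).
(sec(x) y)' = 97sec²(x) ⇒ sec(x) y = 97tan(x) + C.
Multiply by cos(x): y = 97sin(x) + C·cos(x).


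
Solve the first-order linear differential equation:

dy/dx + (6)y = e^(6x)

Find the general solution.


P(x) = 6 ⇒ μ = e^(6x).
(μ y)' = e^(12x) ⇒ μ y = (1/12)e^(12x) + C.
Divide by μ: y = (1/12)e^(6x) + Ce^(-6x).


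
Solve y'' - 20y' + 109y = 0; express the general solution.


Characteristic equation: r² - 20r + 109 = 0.
Discriminant is negative; roots r = 10 ± 3i (complex conjugate pair).
General solution uses e^(α x)(C₁ cos(β x) + C₂ sin(β x)): y = e^(10x)(C₁cos(3x) + C₂sin(3x)).
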